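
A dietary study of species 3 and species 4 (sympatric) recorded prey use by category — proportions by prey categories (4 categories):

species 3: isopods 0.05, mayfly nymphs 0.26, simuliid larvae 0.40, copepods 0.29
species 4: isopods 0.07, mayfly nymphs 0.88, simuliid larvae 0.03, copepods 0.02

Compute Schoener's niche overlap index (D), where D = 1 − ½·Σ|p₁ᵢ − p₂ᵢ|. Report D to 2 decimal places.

Σ|p₁ᵢ − p₂ᵢ| = 0.02 + 0.62 + 0.37 + 0.27 = 1.28
D = 1 − ½ × 1.28 = 1 − 0.640 = 0.3600

0.36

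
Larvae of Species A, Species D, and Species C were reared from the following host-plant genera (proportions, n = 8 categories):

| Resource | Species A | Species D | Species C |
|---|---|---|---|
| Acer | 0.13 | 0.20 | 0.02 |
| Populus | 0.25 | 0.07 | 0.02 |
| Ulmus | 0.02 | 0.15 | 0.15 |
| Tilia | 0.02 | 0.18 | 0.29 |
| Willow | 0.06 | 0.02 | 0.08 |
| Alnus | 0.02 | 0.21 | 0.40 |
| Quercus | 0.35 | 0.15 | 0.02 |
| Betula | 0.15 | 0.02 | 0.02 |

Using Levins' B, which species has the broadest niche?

Species D

Σp_Aᵢ² = 0.13² + 0.25² + 0.02² + 0.02² + 0.06² + 0.02² + 0.35² + 0.15² = 0.0169 + 0.0625 + 0.0004 + 0.0004 + 0.0036 + 0.0004 + 0.1225 + 0.0225 = 0.2292
B_A = 1 / 0.2292 = 4.3630
Σp_Dᵢ² = 0.20² + 0.07² + 0.15² + 0.18² + 0.02² + 0.21² + 0.15² + 0.02² = 0.0400 + 0.0049 + 0.0225 + 0.0324 + 0.0004 + 0.0441 + 0.0225 + 0.0004 = 0.1672
B_D = 1 / 0.1672 = 5.9809
Σp_Cᵢ² = 0.02² + 0.02² + 0.15² + 0.29² + 0.08² + 0.40² + 0.02² + 0.02² = 0.0004 + 0.0004 + 0.0225 + 0.0841 + 0.0064 + 0.1600 + 0.0004 + 0.0004 = 0.2746
B_C = 1 / 0.2746 = 3.6417
Highest B → broadest niche (most generalist): Species D (B = 5.98).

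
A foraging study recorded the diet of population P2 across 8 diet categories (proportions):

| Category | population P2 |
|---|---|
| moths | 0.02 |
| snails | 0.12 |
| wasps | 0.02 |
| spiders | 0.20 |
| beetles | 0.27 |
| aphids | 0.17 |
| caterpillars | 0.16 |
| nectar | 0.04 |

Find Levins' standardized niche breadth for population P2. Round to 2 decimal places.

0.63

Σpᵢ² = 0.02² + 0.12² + 0.02² + 0.20² + 0.27² + 0.17² + 0.16² + 0.04² = 0.0004 + 0.0144 + 0.0004 + 0.0400 + 0.0729 + 0.0289 + 0.0256 + 0.0016 = 0.1842
B = 1 / 0.1842 = 5.4289
Bₛ = (B − 1)/(n − 1) = (5.4289 − 1)/(8 − 1) = 4.4289/7 = 0.6327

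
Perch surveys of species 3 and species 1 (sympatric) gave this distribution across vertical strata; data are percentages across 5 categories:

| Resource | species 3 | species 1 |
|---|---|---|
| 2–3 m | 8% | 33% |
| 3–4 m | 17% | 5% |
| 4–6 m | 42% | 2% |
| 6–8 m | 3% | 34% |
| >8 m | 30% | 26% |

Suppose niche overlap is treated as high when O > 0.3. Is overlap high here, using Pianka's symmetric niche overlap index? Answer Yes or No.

Convert percentages to proportions (divide by 100).
Σ p₁ᵢp₂ᵢ = 0.0264 + 0.0085 + 0.0084 + 0.0102 + 0.0780 = 0.1315
Σp_1ᵢ² = 0.08² + 0.17² + 0.42² + 0.03² + 0.30² = 0.0064 + 0.0289 + 0.1764 + 0.0009 + 0.0900 = 0.3026
Σp_2ᵢ² = 0.33² + 0.05² + 0.02² + 0.34² + 0.26² = 0.1089 + 0.0025 + 0.0004 + 0.1156 + 0.0676 = 0.2950
O = 0.1315 / √(0.3026 × 0.2950) = 0.1315 / 0.29878 = 0.4401
O = 0.4401 > 0.3 → Yes.

Yes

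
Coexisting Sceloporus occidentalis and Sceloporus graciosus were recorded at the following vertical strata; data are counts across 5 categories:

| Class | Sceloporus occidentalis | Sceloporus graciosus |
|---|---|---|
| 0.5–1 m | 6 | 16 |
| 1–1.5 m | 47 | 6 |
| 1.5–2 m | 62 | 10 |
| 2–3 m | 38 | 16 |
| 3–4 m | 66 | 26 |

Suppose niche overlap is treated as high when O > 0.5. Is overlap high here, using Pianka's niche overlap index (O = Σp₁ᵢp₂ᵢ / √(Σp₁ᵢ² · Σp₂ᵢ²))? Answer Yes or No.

Proportions for Sceloporus occidentalis (n=219): 6/219=0.0274, 47/219=0.2146, 62/219=0.2831, 38/219=0.1735, 66/219=0.3014
Proportions for Sceloporus graciosus (n=74): 16/74=0.2162, 6/74=0.0811, 10/74=0.1351, 16/74=0.2162, 26/74=0.3514
Σ p₁ᵢp₂ᵢ = 0.005924 + 0.017404 + 0.038247 + 0.037511 + 0.105912 = 0.204998
Σp_1ᵢ² = 0.0274² + 0.2146² + 0.2831² + 0.1735² + 0.3014² = 0.000751 + 0.046053 + 0.080146 + 0.030102 + 0.090842 = 0.247894
Σp_2ᵢ² = 0.2162² + 0.0811² + 0.1351² + 0.2162² + 0.3514² = 0.046742 + 0.006577 + 0.018252 + 0.046742 + 0.123482 = 0.241795
O = 0.204998 / √(0.247894 × 0.241795) = 0.204998 / 0.2448255 = 0.8373
O = 0.8373 > 0.5 → Yes.

Yes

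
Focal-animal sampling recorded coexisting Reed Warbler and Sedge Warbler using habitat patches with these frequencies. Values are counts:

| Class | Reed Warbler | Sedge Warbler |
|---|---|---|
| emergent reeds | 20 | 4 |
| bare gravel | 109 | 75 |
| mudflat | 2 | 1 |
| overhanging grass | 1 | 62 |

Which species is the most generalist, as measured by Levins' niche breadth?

Sedge Warbler

Proportions for Reed Warbler (n=132): 20/132=0.1515, 109/132=0.8258, 2/132=0.0152, 1/132=0.0076
Proportions for Sedge Warbler (n=142): 4/142=0.0282, 75/142=0.5282, 1/142=0.0070, 62/142=0.4366
Σp_Reedᵢ² = 0.1515² + 0.8258² + 0.0152² + 0.0076² = 0.022952 + 0.681946 + 0.000231 + 0.000058 = 0.705187
B_Reed = 1 / 0.705187 = 1.4181
Σp_Sedgᵢ² = 0.0282² + 0.5282² + 0.0070² + 0.4366² = 0.000795 + 0.278995 + 0.000049 + 0.190620 = 0.470459
B_Sedg = 1 / 0.470459 = 2.1256
Highest B → broadest niche (most generalist): Sedge Warbler (B = 2.13).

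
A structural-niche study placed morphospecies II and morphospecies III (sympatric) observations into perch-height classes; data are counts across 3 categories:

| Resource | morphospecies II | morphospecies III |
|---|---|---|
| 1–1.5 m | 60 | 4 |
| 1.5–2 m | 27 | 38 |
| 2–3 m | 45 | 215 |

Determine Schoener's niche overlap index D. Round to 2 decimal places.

0.50

Proportions for morphospecies II (n=132): 60/132=0.4545, 27/132=0.2045, 45/132=0.3409
Proportions for morphospecies III (n=257): 4/257=0.0156, 38/257=0.1479, 215/257=0.8366
Σ|p₁ᵢ − p₂ᵢ| = 0.4389 + 0.0566 + 0.4957 = 0.9912
D = 1 − ½ × 0.9912 = 1 − 0.49560 = 0.50440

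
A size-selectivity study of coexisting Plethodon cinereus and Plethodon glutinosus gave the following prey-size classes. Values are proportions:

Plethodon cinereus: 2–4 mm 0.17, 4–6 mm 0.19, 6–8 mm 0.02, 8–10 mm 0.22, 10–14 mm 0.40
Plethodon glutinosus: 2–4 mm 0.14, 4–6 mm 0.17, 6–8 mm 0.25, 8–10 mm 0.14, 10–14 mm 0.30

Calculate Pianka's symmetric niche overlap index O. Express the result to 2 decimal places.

Σ p₁ᵢp₂ᵢ = 0.0238 + 0.0323 + 0.0050 + 0.0308 + 0.1200 = 0.2119
Σp_1ᵢ² = 0.17² + 0.19² + 0.02² + 0.22² + 0.40² = 0.0289 + 0.0361 + 0.0004 + 0.0484 + 0.1600 = 0.2738
Σp_2ᵢ² = 0.14² + 0.17² + 0.25² + 0.14² + 0.30² = 0.0196 + 0.0289 + 0.0625 + 0.0196 + 0.0900 = 0.2206
O = 0.2119 / √(0.2738 × 0.2206) = 0.2119 / 0.24576 = 0.8622

0.86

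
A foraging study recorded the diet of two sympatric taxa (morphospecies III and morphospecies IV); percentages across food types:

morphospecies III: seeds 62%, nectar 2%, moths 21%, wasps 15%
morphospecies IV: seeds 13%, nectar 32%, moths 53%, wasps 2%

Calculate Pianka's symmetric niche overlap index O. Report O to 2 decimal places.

0.47

Convert percentages to proportions (divide by 100).
Σ p₁ᵢp₂ᵢ = 0.0806 + 0.0064 + 0.1113 + 0.0030 = 0.2013
Σp_1ᵢ² = 0.62² + 0.02² + 0.21² + 0.15² = 0.3844 + 0.0004 + 0.0441 + 0.0225 = 0.4514
Σp_2ᵢ² = 0.13² + 0.32² + 0.53² + 0.02² = 0.0169 + 0.1024 + 0.2809 + 0.0004 = 0.4006
O = 0.2013 / √(0.4514 × 0.4006) = 0.2013 / 0.42524 = 0.4734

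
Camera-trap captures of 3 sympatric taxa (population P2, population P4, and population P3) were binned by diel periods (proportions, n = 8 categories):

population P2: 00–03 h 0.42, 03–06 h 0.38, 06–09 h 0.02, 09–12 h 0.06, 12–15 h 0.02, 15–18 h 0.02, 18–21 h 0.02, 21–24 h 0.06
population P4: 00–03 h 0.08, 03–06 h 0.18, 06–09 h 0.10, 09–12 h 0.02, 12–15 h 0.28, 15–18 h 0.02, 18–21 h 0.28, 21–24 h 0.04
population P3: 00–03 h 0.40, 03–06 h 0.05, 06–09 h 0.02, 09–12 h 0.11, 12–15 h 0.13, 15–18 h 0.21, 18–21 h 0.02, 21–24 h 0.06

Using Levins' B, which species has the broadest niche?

Σp_P2ᵢ² = 0.42² + 0.38² + 0.02² + 0.06² + 0.02² + 0.02² + 0.02² + 0.06² = 0.1764 + 0.1444 + 0.0004 + 0.0036 + 0.0004 + 0.0004 + 0.0004 + 0.0036 = 0.3296
B_P2 = 1 / 0.3296 = 3.0340
Σp_P4ᵢ² = 0.08² + 0.18² + 0.10² + 0.02² + 0.28² + 0.02² + 0.28² + 0.04² = 0.0064 + 0.0324 + 0.0100 + 0.0004 + 0.0784 + 0.0004 + 0.0784 + 0.0016 = 0.2080
B_P4 = 1 / 0.2080 = 4.8077
Σp_P3ᵢ² = 0.40² + 0.05² + 0.02² + 0.11² + 0.13² + 0.21² + 0.02² + 0.06² = 0.1600 + 0.0025 + 0.0004 + 0.0121 + 0.0169 + 0.0441 + 0.0004 + 0.0036 = 0.2400
B_P3 = 1 / 0.2400 = 4.1667
Highest B → broadest niche (most generalist): population P4 (B = 4.81).

population P4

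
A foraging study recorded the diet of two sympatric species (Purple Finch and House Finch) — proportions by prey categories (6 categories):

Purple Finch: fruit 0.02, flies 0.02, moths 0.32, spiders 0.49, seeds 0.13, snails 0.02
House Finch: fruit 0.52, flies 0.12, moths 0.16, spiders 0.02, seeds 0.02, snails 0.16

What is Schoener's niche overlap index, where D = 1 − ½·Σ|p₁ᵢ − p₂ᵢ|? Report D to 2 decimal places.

0.26

Σ|p₁ᵢ − p₂ᵢ| = 0.50 + 0.10 + 0.16 + 0.47 + 0.11 + 0.14 = 1.48
D = 1 − ½ × 1.48 = 1 − 0.740 = 0.2600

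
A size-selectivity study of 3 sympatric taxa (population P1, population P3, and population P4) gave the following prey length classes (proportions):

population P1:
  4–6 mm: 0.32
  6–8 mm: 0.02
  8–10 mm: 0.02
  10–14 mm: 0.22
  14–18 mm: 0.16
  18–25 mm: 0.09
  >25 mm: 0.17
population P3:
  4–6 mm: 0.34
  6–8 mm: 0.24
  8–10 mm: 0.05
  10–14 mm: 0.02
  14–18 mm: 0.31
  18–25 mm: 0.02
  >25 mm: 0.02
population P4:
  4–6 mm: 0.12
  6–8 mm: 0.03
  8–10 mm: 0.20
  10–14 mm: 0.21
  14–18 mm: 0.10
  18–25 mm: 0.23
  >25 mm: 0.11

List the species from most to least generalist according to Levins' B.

Σp_P1ᵢ² = 0.32² + 0.02² + 0.02² + 0.22² + 0.16² + 0.09² + 0.17² = 0.1024 + 0.0004 + 0.0004 + 0.0484 + 0.0256 + 0.0081 + 0.0289 = 0.2142
B_P1 = 1 / 0.2142 = 4.6685
Σp_P3ᵢ² = 0.34² + 0.24² + 0.05² + 0.02² + 0.31² + 0.02² + 0.02² = 0.1156 + 0.0576 + 0.0025 + 0.0004 + 0.0961 + 0.0004 + 0.0004 = 0.2730
B_P3 = 1 / 0.2730 = 3.6630
Σp_P4ᵢ² = 0.12² + 0.03² + 0.20² + 0.21² + 0.10² + 0.23² + 0.11² = 0.0144 + 0.0009 + 0.0400 + 0.0441 + 0.0100 + 0.0529 + 0.0121 = 0.1744
B_P4 = 1 / 0.1744 = 5.7339
Ranking by B (broadest → narrowest): population P4 (5.73) > population P1 (4.67) > population P3 (3.66)

population P4 > population P1 > population P3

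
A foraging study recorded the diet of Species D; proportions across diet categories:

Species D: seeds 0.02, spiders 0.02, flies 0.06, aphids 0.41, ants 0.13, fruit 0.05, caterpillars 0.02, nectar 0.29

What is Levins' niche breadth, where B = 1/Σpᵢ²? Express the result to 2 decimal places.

Σpᵢ² = 0.02² + 0.02² + 0.06² + 0.41² + 0.13² + 0.05² + 0.02² + 0.29² = 0.0004 + 0.0004 + 0.0036 + 0.1681 + 0.0169 + 0.0025 + 0.0004 + 0.0841 = 0.2764
B = 1 / 0.2764 = 3.6179

3.62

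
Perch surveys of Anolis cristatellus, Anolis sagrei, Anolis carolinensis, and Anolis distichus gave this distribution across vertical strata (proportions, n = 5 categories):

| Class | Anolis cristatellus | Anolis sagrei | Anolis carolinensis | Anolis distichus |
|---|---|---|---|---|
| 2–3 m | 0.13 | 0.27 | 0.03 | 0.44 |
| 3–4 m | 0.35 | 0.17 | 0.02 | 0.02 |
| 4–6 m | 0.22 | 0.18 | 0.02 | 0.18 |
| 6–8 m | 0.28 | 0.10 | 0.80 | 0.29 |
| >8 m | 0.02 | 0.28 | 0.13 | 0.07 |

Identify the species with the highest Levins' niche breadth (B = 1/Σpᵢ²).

Anolis sagrei

Σp_crisᵢ² = 0.13² + 0.35² + 0.22² + 0.28² + 0.02² = 0.0169 + 0.1225 + 0.0484 + 0.0784 + 0.0004 = 0.2666
B_cris = 1 / 0.2666 = 3.7509
Σp_sagrᵢ² = 0.27² + 0.17² + 0.18² + 0.10² + 0.28² = 0.0729 + 0.0289 + 0.0324 + 0.0100 + 0.0784 = 0.2226
B_sagr = 1 / 0.2226 = 4.4924
Σp_caroᵢ² = 0.03² + 0.02² + 0.02² + 0.80² + 0.13² = 0.0009 + 0.0004 + 0.0004 + 0.6400 + 0.0169 = 0.6586
B_caro = 1 / 0.6586 = 1.5184
Σp_distᵢ² = 0.44² + 0.02² + 0.18² + 0.29² + 0.07² = 0.1936 + 0.0004 + 0.0324 + 0.0841 + 0.0049 = 0.3154
B_dist = 1 / 0.3154 = 3.1706
Highest B → broadest niche (most generalist): Anolis sagrei (B = 4.49).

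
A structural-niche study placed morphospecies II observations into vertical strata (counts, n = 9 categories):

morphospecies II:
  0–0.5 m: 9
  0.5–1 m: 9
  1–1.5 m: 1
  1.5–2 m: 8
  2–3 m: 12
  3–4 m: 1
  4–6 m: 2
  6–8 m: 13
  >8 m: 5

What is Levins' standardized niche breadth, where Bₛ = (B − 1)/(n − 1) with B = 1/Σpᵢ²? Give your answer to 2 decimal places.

Proportions for morphospecies II (n=60): 9/60=0.1500, 9/60=0.1500, 1/60=0.0167, 8/60=0.1333, 12/60=0.2000, 1/60=0.0167, 2/60=0.0333, 13/60=0.2167, 5/60=0.0833
Σpᵢ² = 0.1500² + 0.1500² + 0.0167² + 0.1333² + 0.2000² + 0.0167² + 0.0333² + 0.2167² + 0.0833² = 0.022500 + 0.022500 + 0.000279 + 0.017769 + 0.040000 + 0.000279 + 0.001109 + 0.046959 + 0.006939 = 0.158334
B = 1 / 0.158334 = 6.3158
Bₛ = (B − 1)/(n − 1) = (6.3158 − 1)/(9 − 1) = 5.3158/8 = 0.6645

0.66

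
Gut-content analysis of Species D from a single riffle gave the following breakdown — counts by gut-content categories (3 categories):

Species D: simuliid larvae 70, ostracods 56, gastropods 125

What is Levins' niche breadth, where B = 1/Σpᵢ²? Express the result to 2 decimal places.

2.66

Proportions for Species D (n=251): 70/251=0.2789, 56/251=0.2231, 125/251=0.4980
Σpᵢ² = 0.2789² + 0.2231² + 0.4980² = 0.077785 + 0.049774 + 0.248004 = 0.375563
B = 1 / 0.375563 = 2.6627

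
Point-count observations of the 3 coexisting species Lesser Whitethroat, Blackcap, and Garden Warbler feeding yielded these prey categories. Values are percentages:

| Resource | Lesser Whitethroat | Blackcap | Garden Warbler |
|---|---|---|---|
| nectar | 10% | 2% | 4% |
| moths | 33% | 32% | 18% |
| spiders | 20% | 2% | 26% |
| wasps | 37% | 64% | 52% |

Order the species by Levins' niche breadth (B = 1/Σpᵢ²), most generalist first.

Convert percentages to proportions (divide by 100).
Σp_Whitᵢ² = 0.10² + 0.33² + 0.20² + 0.37² = 0.0100 + 0.1089 + 0.0400 + 0.1369 = 0.2958
B_Whit = 1 / 0.2958 = 3.3807
Σp_Blacᵢ² = 0.02² + 0.32² + 0.02² + 0.64² = 0.0004 + 0.1024 + 0.0004 + 0.4096 = 0.5128
B_Blac = 1 / 0.5128 = 1.9501
Σp_Warbᵢ² = 0.04² + 0.18² + 0.26² + 0.52² = 0.0016 + 0.0324 + 0.0676 + 0.2704 = 0.3720
B_Warb = 1 / 0.3720 = 2.6882
Ranking by B (broadest → narrowest): Lesser Whitethroat (3.38) > Garden Warbler (2.69) > Blackcap (1.95)

Lesser Whitethroat > Garden Warbler > Blackcap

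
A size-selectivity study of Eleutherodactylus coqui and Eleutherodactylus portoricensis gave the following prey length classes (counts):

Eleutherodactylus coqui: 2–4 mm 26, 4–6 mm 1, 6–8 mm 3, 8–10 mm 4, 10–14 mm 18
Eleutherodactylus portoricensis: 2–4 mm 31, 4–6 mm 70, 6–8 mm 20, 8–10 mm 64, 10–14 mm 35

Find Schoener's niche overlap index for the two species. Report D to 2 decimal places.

0.45

Proportions for Eleutherodactylus coqui (n=52): 26/52=0.5000, 1/52=0.0192, 3/52=0.0577, 4/52=0.0769, 18/52=0.3462
Proportions for Eleutherodactylus portoricensis (n=220): 31/220=0.1409, 70/220=0.3182, 20/220=0.0909, 64/220=0.2909, 35/220=0.1591
Σ|p₁ᵢ − p₂ᵢ| = 0.3591 + 0.2990 + 0.0332 + 0.2140 + 0.1871 = 1.0924
D = 1 − ½ × 1.0924 = 1 − 0.54620 = 0.45380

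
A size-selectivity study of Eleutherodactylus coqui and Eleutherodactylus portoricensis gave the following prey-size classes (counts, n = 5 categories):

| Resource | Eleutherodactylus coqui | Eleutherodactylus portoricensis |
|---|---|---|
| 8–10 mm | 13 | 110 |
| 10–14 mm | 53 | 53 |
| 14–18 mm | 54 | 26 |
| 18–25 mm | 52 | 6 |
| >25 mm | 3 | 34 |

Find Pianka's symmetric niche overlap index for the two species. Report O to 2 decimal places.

Proportions for Eleutherodactylus coqui (n=175): 13/175=0.0743, 53/175=0.3029, 54/175=0.3086, 52/175=0.2971, 3/175=0.0171
Proportions for Eleutherodactylus portoricensis (n=229): 110/229=0.4803, 53/229=0.2314, 26/229=0.1135, 6/229=0.0262, 34/229=0.1485
Σ p₁ᵢp₂ᵢ = 0.035686 + 0.070091 + 0.035026 + 0.007784 + 0.002539 = 0.151126
Σp_1ᵢ² = 0.0743² + 0.3029² + 0.3086² + 0.2971² + 0.0171² = 0.005520 + 0.091748 + 0.095234 + 0.088268 + 0.000292 = 0.281062
Σp_2ᵢ² = 0.4803² + 0.2314² + 0.1135² + 0.0262² + 0.1485² = 0.230688 + 0.053546 + 0.012882 + 0.000686 + 0.022052 = 0.319854
O = 0.151126 / √(0.281062 × 0.319854) = 0.151126 / 0.2998313 = 0.5040

0.50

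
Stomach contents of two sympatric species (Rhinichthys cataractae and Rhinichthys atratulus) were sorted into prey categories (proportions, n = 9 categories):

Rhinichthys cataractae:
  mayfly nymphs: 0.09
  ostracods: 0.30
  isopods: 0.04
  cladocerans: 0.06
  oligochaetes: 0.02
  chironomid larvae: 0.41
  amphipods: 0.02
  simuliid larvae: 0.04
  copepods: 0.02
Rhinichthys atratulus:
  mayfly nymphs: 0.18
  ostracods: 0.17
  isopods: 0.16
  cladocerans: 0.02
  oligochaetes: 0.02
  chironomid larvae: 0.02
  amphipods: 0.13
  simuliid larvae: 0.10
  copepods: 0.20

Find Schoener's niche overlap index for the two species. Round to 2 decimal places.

0.44

Σ|p₁ᵢ − p₂ᵢ| = 0.09 + 0.13 + 0.12 + 0.04 + 0.00 + 0.39 + 0.11 + 0.06 + 0.18 = 1.12
D = 1 − ½ × 1.12 = 1 − 0.560 = 0.4400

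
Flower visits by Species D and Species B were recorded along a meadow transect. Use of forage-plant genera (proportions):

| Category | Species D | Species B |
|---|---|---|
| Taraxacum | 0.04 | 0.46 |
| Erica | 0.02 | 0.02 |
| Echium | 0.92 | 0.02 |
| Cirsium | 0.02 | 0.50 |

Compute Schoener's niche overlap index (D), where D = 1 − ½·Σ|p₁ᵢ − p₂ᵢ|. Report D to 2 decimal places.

Σ|p₁ᵢ − p₂ᵢ| = 0.42 + 0.00 + 0.90 + 0.48 = 1.80
D = 1 − ½ × 1.80 = 1 − 0.900 = 0.1000

0.10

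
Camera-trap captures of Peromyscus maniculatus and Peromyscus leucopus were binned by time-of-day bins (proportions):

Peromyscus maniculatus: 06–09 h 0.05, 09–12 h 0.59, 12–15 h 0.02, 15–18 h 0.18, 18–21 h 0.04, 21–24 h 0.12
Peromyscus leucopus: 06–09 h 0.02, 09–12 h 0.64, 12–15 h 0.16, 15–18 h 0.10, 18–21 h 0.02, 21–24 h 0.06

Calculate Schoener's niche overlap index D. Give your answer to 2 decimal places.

Σ|p₁ᵢ − p₂ᵢ| = 0.03 + 0.05 + 0.14 + 0.08 + 0.02 + 0.06 = 0.38
D = 1 − ½ × 0.38 = 1 − 0.190 = 0.8100

0.81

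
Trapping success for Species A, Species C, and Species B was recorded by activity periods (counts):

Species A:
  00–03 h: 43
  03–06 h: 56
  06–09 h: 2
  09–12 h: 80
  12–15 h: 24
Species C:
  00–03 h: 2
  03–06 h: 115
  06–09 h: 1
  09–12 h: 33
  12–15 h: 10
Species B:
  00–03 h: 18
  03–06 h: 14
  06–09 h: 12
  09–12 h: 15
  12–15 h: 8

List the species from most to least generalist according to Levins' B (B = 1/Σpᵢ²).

Species B > Species A > Species C

Proportions for Species A (n=205): 43/205=0.2098, 56/205=0.2732, 2/205=0.0098, 80/205=0.3902, 24/205=0.1171
Proportions for Species C (n=161): 2/161=0.0124, 115/161=0.7143, 1/161=0.0062, 33/161=0.2050, 10/161=0.0621
Proportions for Species B (n=67): 18/67=0.2687, 14/67=0.2090, 12/67=0.1791, 15/67=0.2239, 8/67=0.1194
Σp_Aᵢ² = 0.2098² + 0.2732² + 0.0098² + 0.3902² + 0.1171² = 0.044016 + 0.074638 + 0.000096 + 0.152256 + 0.013712 = 0.284718
B_A = 1 / 0.284718 = 3.5122
Σp_Cᵢ² = 0.0124² + 0.7143² + 0.0062² + 0.2050² + 0.0621² = 0.000154 + 0.510224 + 0.000038 + 0.042025 + 0.003856 = 0.556297
B_C = 1 / 0.556297 = 1.7976
Σp_Bᵢ² = 0.2687² + 0.2090² + 0.1791² + 0.2239² + 0.1194² = 0.072200 + 0.043681 + 0.032077 + 0.050131 + 0.014256 = 0.212345
B_B = 1 / 0.212345 = 4.7093
Ranking by B (broadest → narrowest): Species B (4.71) > Species A (3.51) > Species C (1.80)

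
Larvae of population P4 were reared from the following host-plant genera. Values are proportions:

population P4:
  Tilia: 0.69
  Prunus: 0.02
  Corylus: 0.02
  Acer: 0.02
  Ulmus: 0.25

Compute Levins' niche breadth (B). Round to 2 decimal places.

Σpᵢ² = 0.69² + 0.02² + 0.02² + 0.02² + 0.25² = 0.4761 + 0.0004 + 0.0004 + 0.0004 + 0.0625 = 0.5398
B = 1 / 0.5398 = 1.8525

1.85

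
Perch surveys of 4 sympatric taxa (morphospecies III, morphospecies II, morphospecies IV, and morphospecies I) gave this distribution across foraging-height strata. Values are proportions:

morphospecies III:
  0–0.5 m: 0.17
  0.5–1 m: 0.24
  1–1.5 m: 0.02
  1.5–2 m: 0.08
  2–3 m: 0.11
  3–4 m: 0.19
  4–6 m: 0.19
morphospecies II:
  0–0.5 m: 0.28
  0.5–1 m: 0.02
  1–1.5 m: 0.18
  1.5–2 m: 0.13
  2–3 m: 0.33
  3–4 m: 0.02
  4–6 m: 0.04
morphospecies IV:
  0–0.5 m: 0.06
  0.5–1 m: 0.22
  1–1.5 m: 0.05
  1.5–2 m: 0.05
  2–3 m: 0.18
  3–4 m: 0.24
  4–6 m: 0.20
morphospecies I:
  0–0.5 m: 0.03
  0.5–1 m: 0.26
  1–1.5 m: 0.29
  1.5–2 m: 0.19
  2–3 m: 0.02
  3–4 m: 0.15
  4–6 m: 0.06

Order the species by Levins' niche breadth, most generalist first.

morphospecies III > morphospecies IV > morphospecies I > morphospecies II

Σp_IIIᵢ² = 0.17² + 0.24² + 0.02² + 0.08² + 0.11² + 0.19² + 0.19² = 0.0289 + 0.0576 + 0.0004 + 0.0064 + 0.0121 + 0.0361 + 0.0361 = 0.1776
B_III = 1 / 0.1776 = 5.6306
Σp_IIᵢ² = 0.28² + 0.02² + 0.18² + 0.13² + 0.33² + 0.02² + 0.04² = 0.0784 + 0.0004 + 0.0324 + 0.0169 + 0.1089 + 0.0004 + 0.0016 = 0.2390
B_II = 1 / 0.2390 = 4.1841
Σp_IVᵢ² = 0.06² + 0.22² + 0.05² + 0.05² + 0.18² + 0.24² + 0.20² = 0.0036 + 0.0484 + 0.0025 + 0.0025 + 0.0324 + 0.0576 + 0.0400 = 0.1870
B_IV = 1 / 0.1870 = 5.3476
Σp_Iᵢ² = 0.03² + 0.26² + 0.29² + 0.19² + 0.02² + 0.15² + 0.06² = 0.0009 + 0.0676 + 0.0841 + 0.0361 + 0.0004 + 0.0225 + 0.0036 = 0.2152
B_I = 1 / 0.2152 = 4.6468
Ranking by B (broadest → narrowest): morphospecies III (5.63) > morphospecies IV (5.35) > morphospecies I (4.65) > morphospecies II (4.18)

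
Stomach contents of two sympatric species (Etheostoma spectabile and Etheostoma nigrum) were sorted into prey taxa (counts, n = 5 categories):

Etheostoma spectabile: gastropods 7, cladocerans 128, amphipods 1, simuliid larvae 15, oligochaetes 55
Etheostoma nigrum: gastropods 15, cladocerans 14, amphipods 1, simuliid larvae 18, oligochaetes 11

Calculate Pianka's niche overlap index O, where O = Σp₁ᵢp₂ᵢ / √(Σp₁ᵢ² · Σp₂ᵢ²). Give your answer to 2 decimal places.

Proportions for Etheostoma spectabile (n=206): 7/206=0.0340, 128/206=0.6214, 1/206=0.0049, 15/206=0.0728, 55/206=0.2670
Proportions for Etheostoma nigrum (n=59): 15/59=0.2542, 14/59=0.2373, 1/59=0.0169, 18/59=0.3051, 11/59=0.1864
Σ p₁ᵢp₂ᵢ = 0.008643 + 0.147458 + 0.000083 + 0.022211 + 0.049769 = 0.228164
Σp_1ᵢ² = 0.0340² + 0.6214² + 0.0049² + 0.0728² + 0.2670² = 0.001156 + 0.386138 + 0.000024 + 0.005300 + 0.071289 = 0.463907
Σp_2ᵢ² = 0.2542² + 0.2373² + 0.0169² + 0.3051² + 0.1864² = 0.064618 + 0.056311 + 0.000286 + 0.093086 + 0.034745 = 0.249046
O = 0.228164 / √(0.463907 × 0.249046) = 0.228164 / 0.3399032 = 0.6713

0.67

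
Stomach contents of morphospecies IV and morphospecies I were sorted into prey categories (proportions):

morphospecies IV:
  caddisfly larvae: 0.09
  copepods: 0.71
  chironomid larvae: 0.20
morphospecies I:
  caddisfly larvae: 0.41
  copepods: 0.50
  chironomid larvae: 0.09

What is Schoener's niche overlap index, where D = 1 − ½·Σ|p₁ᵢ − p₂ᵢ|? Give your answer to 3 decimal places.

Σ|p₁ᵢ − p₂ᵢ| = 0.32 + 0.21 + 0.11 = 0.64
D = 1 − ½ × 0.64 = 1 − 0.320 = 0.68000

0.680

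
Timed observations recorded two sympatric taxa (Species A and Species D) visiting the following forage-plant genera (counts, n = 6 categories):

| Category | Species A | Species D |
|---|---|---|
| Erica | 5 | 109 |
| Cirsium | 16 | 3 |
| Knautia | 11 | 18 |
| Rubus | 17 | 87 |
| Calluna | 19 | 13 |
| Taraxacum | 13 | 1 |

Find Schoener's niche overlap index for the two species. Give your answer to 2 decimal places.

Proportions for Species A (n=81): 5/81=0.0617, 16/81=0.1975, 11/81=0.1358, 17/81=0.2099, 19/81=0.2346, 13/81=0.1605
Proportions for Species D (n=231): 109/231=0.4719, 3/231=0.0130, 18/231=0.0779, 87/231=0.3766, 13/231=0.0563, 1/231=0.0043
Σ|p₁ᵢ − p₂ᵢ| = 0.4102 + 0.1845 + 0.0579 + 0.1667 + 0.1783 + 0.1562 = 1.1538
D = 1 − ½ × 1.1538 = 1 − 0.57690 = 0.42310

0.42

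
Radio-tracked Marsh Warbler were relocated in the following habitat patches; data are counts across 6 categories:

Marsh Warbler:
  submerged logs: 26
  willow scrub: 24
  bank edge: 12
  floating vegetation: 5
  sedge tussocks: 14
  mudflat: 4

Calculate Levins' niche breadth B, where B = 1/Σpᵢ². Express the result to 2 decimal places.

Proportions for Marsh Warbler (n=85): 26/85=0.3059, 24/85=0.2824, 12/85=0.1412, 5/85=0.0588, 14/85=0.1647, 4/85=0.0471
Σpᵢ² = 0.3059² + 0.2824² + 0.1412² + 0.0588² + 0.1647² + 0.0471² = 0.093575 + 0.079750 + 0.019937 + 0.003457 + 0.027126 + 0.002218 = 0.226063
B = 1 / 0.226063 = 4.4235

4.42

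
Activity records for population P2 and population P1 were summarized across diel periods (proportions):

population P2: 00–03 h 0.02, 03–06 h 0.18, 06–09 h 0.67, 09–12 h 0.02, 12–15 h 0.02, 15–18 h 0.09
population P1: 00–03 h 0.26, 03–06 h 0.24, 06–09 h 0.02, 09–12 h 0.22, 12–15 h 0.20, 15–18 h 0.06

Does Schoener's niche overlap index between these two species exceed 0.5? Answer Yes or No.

Σ|p₁ᵢ − p₂ᵢ| = 0.24 + 0.06 + 0.65 + 0.20 + 0.18 + 0.03 = 1.36
D = 1 − ½ × 1.36 = 1 − 0.680 = 0.3200
D = 0.3200 < 0.5 → No.

No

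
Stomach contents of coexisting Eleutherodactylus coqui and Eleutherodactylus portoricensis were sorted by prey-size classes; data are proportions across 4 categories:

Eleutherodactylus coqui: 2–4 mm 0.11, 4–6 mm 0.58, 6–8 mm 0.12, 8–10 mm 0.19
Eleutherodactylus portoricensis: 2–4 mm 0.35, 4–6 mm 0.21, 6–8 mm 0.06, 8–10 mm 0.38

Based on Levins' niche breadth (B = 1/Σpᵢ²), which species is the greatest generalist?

Σp_coquᵢ² = 0.11² + 0.58² + 0.12² + 0.19² = 0.0121 + 0.3364 + 0.0144 + 0.0361 = 0.3990
B_coqu = 1 / 0.3990 = 2.5063
Σp_portᵢ² = 0.35² + 0.21² + 0.06² + 0.38² = 0.1225 + 0.0441 + 0.0036 + 0.1444 = 0.3146
B_port = 1 / 0.3146 = 3.1786
Highest B → broadest niche (most generalist): Eleutherodactylus portoricensis (B = 3.18).

Eleutherodactylus portoricensis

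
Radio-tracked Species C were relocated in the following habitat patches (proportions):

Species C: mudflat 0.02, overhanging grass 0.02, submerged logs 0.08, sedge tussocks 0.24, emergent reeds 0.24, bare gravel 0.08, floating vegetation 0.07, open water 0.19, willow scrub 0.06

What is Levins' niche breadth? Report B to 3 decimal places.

Σpᵢ² = 0.02² + 0.02² + 0.08² + 0.24² + 0.24² + 0.08² + 0.07² + 0.19² + 0.06² = 0.0004 + 0.0004 + 0.0064 + 0.0576 + 0.0576 + 0.0064 + 0.0049 + 0.0361 + 0.0036 = 0.1734
B = 1 / 0.1734 = 5.76701

5.767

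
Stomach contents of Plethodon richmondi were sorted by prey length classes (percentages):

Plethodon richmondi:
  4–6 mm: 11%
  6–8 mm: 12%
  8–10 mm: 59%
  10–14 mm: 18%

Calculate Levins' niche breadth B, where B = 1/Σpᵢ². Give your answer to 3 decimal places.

2.457

Convert percentages to proportions (divide by 100).
Σpᵢ² = 0.11² + 0.12² + 0.59² + 0.18² = 0.0121 + 0.0144 + 0.3481 + 0.0324 = 0.4070
B = 1 / 0.4070 = 2.45700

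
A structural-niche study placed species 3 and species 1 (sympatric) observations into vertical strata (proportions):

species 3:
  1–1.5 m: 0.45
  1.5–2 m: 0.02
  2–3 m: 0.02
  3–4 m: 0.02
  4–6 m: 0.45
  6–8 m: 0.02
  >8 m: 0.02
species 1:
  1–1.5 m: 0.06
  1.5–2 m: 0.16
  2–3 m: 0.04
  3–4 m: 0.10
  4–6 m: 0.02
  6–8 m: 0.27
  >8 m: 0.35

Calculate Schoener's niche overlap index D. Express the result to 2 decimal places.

Σ|p₁ᵢ − p₂ᵢ| = 0.39 + 0.14 + 0.02 + 0.08 + 0.43 + 0.25 + 0.33 = 1.64
D = 1 − ½ × 1.64 = 1 − 0.820 = 0.1800

0.18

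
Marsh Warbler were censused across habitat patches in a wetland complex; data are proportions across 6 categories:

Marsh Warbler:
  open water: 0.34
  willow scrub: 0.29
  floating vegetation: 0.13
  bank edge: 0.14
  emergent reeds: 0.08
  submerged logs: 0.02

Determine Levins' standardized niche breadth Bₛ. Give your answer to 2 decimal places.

Σpᵢ² = 0.34² + 0.29² + 0.13² + 0.14² + 0.08² + 0.02² = 0.1156 + 0.0841 + 0.0169 + 0.0196 + 0.0064 + 0.0004 = 0.2430
B = 1 / 0.2430 = 4.1152
Bₛ = (B − 1)/(n − 1) = (4.1152 − 1)/(6 − 1) = 3.1152/5 = 0.6230

0.62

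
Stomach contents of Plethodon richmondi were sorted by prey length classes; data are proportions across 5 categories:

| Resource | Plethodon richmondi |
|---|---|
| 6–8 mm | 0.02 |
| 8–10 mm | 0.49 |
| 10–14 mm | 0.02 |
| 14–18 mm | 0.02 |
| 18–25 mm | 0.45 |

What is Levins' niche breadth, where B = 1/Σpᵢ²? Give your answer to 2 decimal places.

Σpᵢ² = 0.02² + 0.49² + 0.02² + 0.02² + 0.45² = 0.0004 + 0.2401 + 0.0004 + 0.0004 + 0.2025 = 0.4438
B = 1 / 0.4438 = 2.2533

2.25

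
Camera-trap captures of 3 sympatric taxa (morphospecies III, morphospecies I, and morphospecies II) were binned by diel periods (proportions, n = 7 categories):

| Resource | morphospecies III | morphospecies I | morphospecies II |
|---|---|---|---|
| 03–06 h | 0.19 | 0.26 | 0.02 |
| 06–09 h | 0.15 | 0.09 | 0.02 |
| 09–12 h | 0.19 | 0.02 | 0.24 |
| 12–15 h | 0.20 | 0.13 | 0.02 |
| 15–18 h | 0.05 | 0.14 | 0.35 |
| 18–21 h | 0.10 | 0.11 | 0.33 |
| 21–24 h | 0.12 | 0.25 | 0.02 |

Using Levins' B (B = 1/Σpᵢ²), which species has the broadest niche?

morphospecies III

Σp_IIIᵢ² = 0.19² + 0.15² + 0.19² + 0.20² + 0.05² + 0.10² + 0.12² = 0.0361 + 0.0225 + 0.0361 + 0.0400 + 0.0025 + 0.0100 + 0.0144 = 0.1616
B_III = 1 / 0.1616 = 6.1881
Σp_Iᵢ² = 0.26² + 0.09² + 0.02² + 0.13² + 0.14² + 0.11² + 0.25² = 0.0676 + 0.0081 + 0.0004 + 0.0169 + 0.0196 + 0.0121 + 0.0625 = 0.1872
B_I = 1 / 0.1872 = 5.3419
Σp_IIᵢ² = 0.02² + 0.02² + 0.24² + 0.02² + 0.35² + 0.33² + 0.02² = 0.0004 + 0.0004 + 0.0576 + 0.0004 + 0.1225 + 0.1089 + 0.0004 = 0.2906
B_II = 1 / 0.2906 = 3.4412
Highest B → broadest niche (most generalist): morphospecies III (B = 6.19).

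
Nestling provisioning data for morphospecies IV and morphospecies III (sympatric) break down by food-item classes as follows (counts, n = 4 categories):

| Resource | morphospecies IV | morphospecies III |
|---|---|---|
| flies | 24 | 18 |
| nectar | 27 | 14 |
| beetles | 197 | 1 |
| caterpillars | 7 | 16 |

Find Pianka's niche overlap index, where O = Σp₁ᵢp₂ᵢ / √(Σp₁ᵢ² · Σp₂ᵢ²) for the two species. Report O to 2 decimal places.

Proportions for morphospecies IV (n=255): 24/255=0.0941, 27/255=0.1059, 197/255=0.7725, 7/255=0.0275
Proportions for morphospecies III (n=49): 18/49=0.3673, 14/49=0.2857, 1/49=0.0204, 16/49=0.3265
Σ p₁ᵢp₂ᵢ = 0.034563 + 0.030256 + 0.015759 + 0.008979 = 0.089557
Σp_1ᵢ² = 0.0941² + 0.1059² + 0.7725² + 0.0275² = 0.008855 + 0.011215 + 0.596756 + 0.000756 = 0.617582
Σp_2ᵢ² = 0.3673² + 0.2857² + 0.0204² + 0.3265² = 0.134909 + 0.081624 + 0.000416 + 0.106602 = 0.323551
O = 0.089557 / √(0.617582 × 0.323551) = 0.089557 / 0.4470115 = 0.2003

0.20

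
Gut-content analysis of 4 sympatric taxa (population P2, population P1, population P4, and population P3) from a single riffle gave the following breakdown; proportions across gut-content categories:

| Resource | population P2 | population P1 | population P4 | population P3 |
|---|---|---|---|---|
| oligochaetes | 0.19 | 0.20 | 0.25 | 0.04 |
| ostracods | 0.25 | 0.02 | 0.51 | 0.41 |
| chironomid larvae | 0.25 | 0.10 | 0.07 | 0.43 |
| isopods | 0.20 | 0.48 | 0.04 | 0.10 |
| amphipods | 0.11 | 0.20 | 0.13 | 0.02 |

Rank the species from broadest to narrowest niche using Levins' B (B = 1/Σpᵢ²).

population P2 > population P1 > population P4 > population P3

Σp_P2ᵢ² = 0.19² + 0.25² + 0.25² + 0.20² + 0.11² = 0.0361 + 0.0625 + 0.0625 + 0.0400 + 0.0121 = 0.2132
B_P2 = 1 / 0.2132 = 4.6904
Σp_P1ᵢ² = 0.20² + 0.02² + 0.10² + 0.48² + 0.20² = 0.0400 + 0.0004 + 0.0100 + 0.2304 + 0.0400 = 0.3208
B_P1 = 1 / 0.3208 = 3.1172
Σp_P4ᵢ² = 0.25² + 0.51² + 0.07² + 0.04² + 0.13² = 0.0625 + 0.2601 + 0.0049 + 0.0016 + 0.0169 = 0.3460
B_P4 = 1 / 0.3460 = 2.8902
Σp_P3ᵢ² = 0.04² + 0.41² + 0.43² + 0.10² + 0.02² = 0.0016 + 0.1681 + 0.1849 + 0.0100 + 0.0004 = 0.3650
B_P3 = 1 / 0.3650 = 2.7397
Ranking by B (broadest → narrowest): population P2 (4.69) > population P1 (3.12) > population P4 (2.89) > population P3 (2.74)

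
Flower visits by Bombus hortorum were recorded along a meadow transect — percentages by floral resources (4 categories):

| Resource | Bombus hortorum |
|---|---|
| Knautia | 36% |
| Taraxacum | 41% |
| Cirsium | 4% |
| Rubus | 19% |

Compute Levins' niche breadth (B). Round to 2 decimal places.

2.98

Convert percentages to proportions (divide by 100).
Σpᵢ² = 0.36² + 0.41² + 0.04² + 0.19² = 0.1296 + 0.1681 + 0.0016 + 0.0361 = 0.3354
B = 1 / 0.3354 = 2.9815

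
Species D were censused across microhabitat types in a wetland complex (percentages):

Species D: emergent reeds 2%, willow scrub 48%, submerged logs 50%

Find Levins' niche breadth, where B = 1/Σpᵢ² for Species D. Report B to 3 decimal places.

Convert percentages to proportions (divide by 100).
Σpᵢ² = 0.02² + 0.48² + 0.50² = 0.0004 + 0.2304 + 0.2500 = 0.4808
B = 1 / 0.4808 = 2.07987

2.080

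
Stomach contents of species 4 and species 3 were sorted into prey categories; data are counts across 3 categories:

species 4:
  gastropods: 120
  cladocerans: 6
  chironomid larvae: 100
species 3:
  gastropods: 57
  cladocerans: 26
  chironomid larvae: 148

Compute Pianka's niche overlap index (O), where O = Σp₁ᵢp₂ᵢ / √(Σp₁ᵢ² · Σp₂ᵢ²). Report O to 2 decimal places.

Proportions for species 4 (n=226): 120/226=0.5310, 6/226=0.0265, 100/226=0.4425
Proportions for species 3 (n=231): 57/231=0.2468, 26/231=0.1126, 148/231=0.6407
Σ p₁ᵢp₂ᵢ = 0.131051 + 0.002984 + 0.283510 = 0.417545
Σp_1ᵢ² = 0.5310² + 0.0265² + 0.4425² = 0.281961 + 0.000702 + 0.195806 = 0.478469
Σp_2ᵢ² = 0.2468² + 0.1126² + 0.6407² = 0.060910 + 0.012679 + 0.410496 = 0.484085
O = 0.417545 / √(0.478469 × 0.484085) = 0.417545 / 0.4812688 = 0.8676

0.87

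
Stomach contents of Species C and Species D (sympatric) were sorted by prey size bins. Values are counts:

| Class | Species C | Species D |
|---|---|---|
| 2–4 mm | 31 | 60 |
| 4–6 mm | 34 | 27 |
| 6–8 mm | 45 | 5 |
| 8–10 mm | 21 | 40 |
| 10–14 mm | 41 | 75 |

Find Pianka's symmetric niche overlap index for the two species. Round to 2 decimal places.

Proportions for Species C (n=172): 31/172=0.1802, 34/172=0.1977, 45/172=0.2616, 21/172=0.1221, 41/172=0.2384
Proportions for Species D (n=207): 60/207=0.2899, 27/207=0.1304, 5/207=0.0242, 40/207=0.1932, 75/207=0.3623
Σ p₁ᵢp₂ᵢ = 0.052240 + 0.025780 + 0.006331 + 0.023590 + 0.086372 = 0.194313
Σp_1ᵢ² = 0.1802² + 0.1977² + 0.2616² + 0.1221² + 0.2384² = 0.032472 + 0.039085 + 0.068435 + 0.014908 + 0.056835 = 0.211735
Σp_2ᵢ² = 0.2899² + 0.1304² + 0.0242² + 0.1932² + 0.3623² = 0.084042 + 0.017004 + 0.000586 + 0.037326 + 0.131261 = 0.270219
O = 0.194313 / √(0.211735 × 0.270219) = 0.194313 / 0.2391962 = 0.8124

0.81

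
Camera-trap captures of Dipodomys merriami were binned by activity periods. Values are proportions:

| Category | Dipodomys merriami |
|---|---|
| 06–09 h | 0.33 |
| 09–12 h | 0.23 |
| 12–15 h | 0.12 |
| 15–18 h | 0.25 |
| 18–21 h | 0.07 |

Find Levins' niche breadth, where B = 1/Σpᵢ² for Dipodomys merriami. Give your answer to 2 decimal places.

4.11

Σpᵢ² = 0.33² + 0.23² + 0.12² + 0.25² + 0.07² = 0.1089 + 0.0529 + 0.0144 + 0.0625 + 0.0049 = 0.2436
B = 1 / 0.2436 = 4.1051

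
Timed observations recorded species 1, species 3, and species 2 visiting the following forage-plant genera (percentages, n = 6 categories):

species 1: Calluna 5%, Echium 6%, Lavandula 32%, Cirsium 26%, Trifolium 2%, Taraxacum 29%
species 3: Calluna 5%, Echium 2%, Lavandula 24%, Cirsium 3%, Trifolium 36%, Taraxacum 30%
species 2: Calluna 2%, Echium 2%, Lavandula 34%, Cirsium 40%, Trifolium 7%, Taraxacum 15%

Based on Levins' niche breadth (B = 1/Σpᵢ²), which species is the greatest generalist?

Convert percentages to proportions (divide by 100).
Σp_1ᵢ² = 0.05² + 0.06² + 0.32² + 0.26² + 0.02² + 0.29² = 0.0025 + 0.0036 + 0.1024 + 0.0676 + 0.0004 + 0.0841 = 0.2606
B_1 = 1 / 0.2606 = 3.8373
Σp_3ᵢ² = 0.05² + 0.02² + 0.24² + 0.03² + 0.36² + 0.30² = 0.0025 + 0.0004 + 0.0576 + 0.0009 + 0.1296 + 0.0900 = 0.2810
B_3 = 1 / 0.2810 = 3.5587
Σp_2ᵢ² = 0.02² + 0.02² + 0.34² + 0.40² + 0.07² + 0.15² = 0.0004 + 0.0004 + 0.1156 + 0.1600 + 0.0049 + 0.0225 = 0.3038
B_2 = 1 / 0.3038 = 3.2916
Highest B → broadest niche (most generalist): species 1 (B = 3.84).

species 1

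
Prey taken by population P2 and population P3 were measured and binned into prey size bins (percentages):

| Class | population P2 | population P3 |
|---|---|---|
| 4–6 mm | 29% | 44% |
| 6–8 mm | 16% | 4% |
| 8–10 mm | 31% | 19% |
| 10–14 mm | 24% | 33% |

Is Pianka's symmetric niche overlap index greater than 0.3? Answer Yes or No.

Yes

Convert percentages to proportions (divide by 100).
Σ p₁ᵢp₂ᵢ = 0.1276 + 0.0064 + 0.0589 + 0.0792 = 0.2721
Σp_1ᵢ² = 0.29² + 0.16² + 0.31² + 0.24² = 0.0841 + 0.0256 + 0.0961 + 0.0576 = 0.2634
Σp_2ᵢ² = 0.44² + 0.04² + 0.19² + 0.33² = 0.1936 + 0.0016 + 0.0361 + 0.1089 = 0.3402
O = 0.2721 / √(0.2634 × 0.3402) = 0.2721 / 0.29935 = 0.9090
O = 0.9090 > 0.3 → Yes.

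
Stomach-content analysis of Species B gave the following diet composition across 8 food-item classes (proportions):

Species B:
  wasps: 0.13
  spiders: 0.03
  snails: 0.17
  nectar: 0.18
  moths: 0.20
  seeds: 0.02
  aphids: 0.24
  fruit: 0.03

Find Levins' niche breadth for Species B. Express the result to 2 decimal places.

Σpᵢ² = 0.13² + 0.03² + 0.17² + 0.18² + 0.20² + 0.02² + 0.24² + 0.03² = 0.0169 + 0.0009 + 0.0289 + 0.0324 + 0.0400 + 0.0004 + 0.0576 + 0.0009 = 0.1780
B = 1 / 0.1780 = 5.6180

5.62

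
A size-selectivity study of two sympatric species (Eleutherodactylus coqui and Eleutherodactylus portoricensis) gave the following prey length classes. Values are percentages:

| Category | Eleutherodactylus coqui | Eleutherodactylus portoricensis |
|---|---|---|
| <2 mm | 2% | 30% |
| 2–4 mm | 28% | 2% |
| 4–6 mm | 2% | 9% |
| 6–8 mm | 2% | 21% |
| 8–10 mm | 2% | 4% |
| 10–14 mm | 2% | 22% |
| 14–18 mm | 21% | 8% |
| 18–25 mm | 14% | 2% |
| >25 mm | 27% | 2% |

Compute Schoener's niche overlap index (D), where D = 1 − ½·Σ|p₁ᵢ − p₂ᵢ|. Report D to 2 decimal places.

0.24

Convert percentages to proportions (divide by 100).
Σ|p₁ᵢ − p₂ᵢ| = 0.28 + 0.26 + 0.07 + 0.19 + 0.02 + 0.20 + 0.13 + 0.12 + 0.25 = 1.52
D = 1 − ½ × 1.52 = 1 − 0.760 = 0.2400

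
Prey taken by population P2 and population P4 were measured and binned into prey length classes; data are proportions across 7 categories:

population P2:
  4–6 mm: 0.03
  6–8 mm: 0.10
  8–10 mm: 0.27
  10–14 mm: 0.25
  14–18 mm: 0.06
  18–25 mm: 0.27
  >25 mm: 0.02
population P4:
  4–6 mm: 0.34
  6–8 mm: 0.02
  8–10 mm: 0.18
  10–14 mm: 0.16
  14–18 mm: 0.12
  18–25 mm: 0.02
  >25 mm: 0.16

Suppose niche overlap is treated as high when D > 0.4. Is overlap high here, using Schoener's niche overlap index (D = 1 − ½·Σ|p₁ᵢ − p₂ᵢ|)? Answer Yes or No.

Σ|p₁ᵢ − p₂ᵢ| = 0.31 + 0.08 + 0.09 + 0.09 + 0.06 + 0.25 + 0.14 = 1.02
D = 1 − ½ × 1.02 = 1 − 0.510 = 0.4900
D = 0.4900 > 0.4 → Yes.

Yes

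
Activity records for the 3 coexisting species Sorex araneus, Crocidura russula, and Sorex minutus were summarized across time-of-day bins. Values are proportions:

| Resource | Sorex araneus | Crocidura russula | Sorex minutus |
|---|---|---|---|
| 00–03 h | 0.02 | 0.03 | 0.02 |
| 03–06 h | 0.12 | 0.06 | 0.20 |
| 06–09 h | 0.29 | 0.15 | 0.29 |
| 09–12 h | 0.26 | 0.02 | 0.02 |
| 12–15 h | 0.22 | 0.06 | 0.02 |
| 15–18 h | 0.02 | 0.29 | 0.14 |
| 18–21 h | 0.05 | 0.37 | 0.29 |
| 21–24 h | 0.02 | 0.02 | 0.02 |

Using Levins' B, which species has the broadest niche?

Σp_aranᵢ² = 0.02² + 0.12² + 0.29² + 0.26² + 0.22² + 0.02² + 0.05² + 0.02² = 0.0004 + 0.0144 + 0.0841 + 0.0676 + 0.0484 + 0.0004 + 0.0025 + 0.0004 = 0.2182
B_aran = 1 / 0.2182 = 4.5830
Σp_russᵢ² = 0.03² + 0.06² + 0.15² + 0.02² + 0.06² + 0.29² + 0.37² + 0.02² = 0.0009 + 0.0036 + 0.0225 + 0.0004 + 0.0036 + 0.0841 + 0.1369 + 0.0004 = 0.2524
B_russ = 1 / 0.2524 = 3.9620
Σp_minuᵢ² = 0.02² + 0.20² + 0.29² + 0.02² + 0.02² + 0.14² + 0.29² + 0.02² = 0.0004 + 0.0400 + 0.0841 + 0.0004 + 0.0004 + 0.0196 + 0.0841 + 0.0004 = 0.2294
B_minu = 1 / 0.2294 = 4.3592
Highest B → broadest niche (most generalist): Sorex araneus (B = 4.58).

Sorex araneus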